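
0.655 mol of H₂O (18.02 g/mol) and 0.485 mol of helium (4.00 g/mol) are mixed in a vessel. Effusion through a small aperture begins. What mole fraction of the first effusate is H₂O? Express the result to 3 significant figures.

0.389

The effusion rate of species i is ∝ p_i/√M_i ∝ n_i/√M_i.
Mole fraction of H₂O in the effusate = (n_H₂O/√M_H₂O) / (n_H₂O/√M_H₂O + n_He/√M_He)
= (0.655/√18.02) / (0.655/√18.02 + 0.485/√4.00) = 0.1543/(0.1543 + 0.2425) = 0.389.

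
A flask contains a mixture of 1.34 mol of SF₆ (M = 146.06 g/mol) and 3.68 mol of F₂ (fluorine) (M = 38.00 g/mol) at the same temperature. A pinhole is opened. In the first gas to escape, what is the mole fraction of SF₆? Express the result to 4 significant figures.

0.1566

The effusion rate of species i is ∝ p_i/√M_i ∝ n_i/√M_i.
So x_SF₆ in the escaping gas = (n_SF₆/√M_SF₆) / Σ(n_i/√M_i)
= (1.34/√146.06) / (1.34/√146.06 + 3.68/√38.00) = 0.1109/(0.1109 + 0.5970) = 0.1566.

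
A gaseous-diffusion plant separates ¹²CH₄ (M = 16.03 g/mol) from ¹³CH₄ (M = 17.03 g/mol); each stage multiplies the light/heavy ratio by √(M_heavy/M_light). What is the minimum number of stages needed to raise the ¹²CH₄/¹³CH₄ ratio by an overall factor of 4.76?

Per stage α = (17.03/16.03)^(1/2) = 1.06238^0.5, giving ln α = 0.03026.
Need α^N ≥ 4.76 ⇒ N ≥ ln(4.76) / ln α = 1.560 / 0.03026 = 51.57.
Minimum whole number of stages: N = 52.

52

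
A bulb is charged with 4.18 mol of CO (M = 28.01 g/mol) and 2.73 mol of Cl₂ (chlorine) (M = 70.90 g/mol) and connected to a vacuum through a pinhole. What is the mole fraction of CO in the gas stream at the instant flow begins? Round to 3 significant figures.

Rate_i ∝ x_i/√M_i (Graham's law weighted by mole fraction), so the effusate composition follows n_i/√M_i.
So x_CO in the escaping gas = (n_CO/√M_CO) / Σ(n_i/√M_i)
= (4.18/√28.01) / (4.18/√28.01 + 2.73/√70.90) = 0.7898/(0.7898 + 0.3242) = 0.709.

0.709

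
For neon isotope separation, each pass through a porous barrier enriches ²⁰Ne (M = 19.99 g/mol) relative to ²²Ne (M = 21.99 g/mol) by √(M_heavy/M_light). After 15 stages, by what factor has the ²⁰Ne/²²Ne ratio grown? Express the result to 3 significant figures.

2.04

The single-stage factor is √(M_heavy/M_light), so 15 stages give [√(21.99/19.99)]^15 = (21.99/19.99)^(15/2).
= 1.10005^(15/2) = 2.04.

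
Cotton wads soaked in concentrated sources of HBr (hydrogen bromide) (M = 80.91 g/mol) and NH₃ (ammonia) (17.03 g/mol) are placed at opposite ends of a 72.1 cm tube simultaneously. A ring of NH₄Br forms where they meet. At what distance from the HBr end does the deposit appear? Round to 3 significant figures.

The fronts meet when d_HBr + d_NH₃ = L with d_HBr/d_NH₃ = √(M_NH₃/M_HBr) (Graham's law). Here √(M_NH₃/M_HBr) = √(17.03/80.91) = 0.4588.
With d_HBr + d_NH₃ = 72.1 cm, d_NH₃ = 72.1/(1 + 0.4588) = 49.42 cm.
d_HBr = 72.1 − 49.42 = 22.7 cm.

22.7 cm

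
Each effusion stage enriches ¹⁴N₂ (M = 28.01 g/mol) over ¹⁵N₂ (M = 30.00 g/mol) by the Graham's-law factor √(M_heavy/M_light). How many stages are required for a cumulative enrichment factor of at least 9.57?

Single-stage factor α = √(30.00/28.01), so ln α = ½ ln(1.07105) = 0.03432.
Need α^N ≥ 9.57 ⇒ N ≥ ln(9.57) / ln α = 2.259 / 0.03432 = 65.82.
So at least 66 stages are needed.

66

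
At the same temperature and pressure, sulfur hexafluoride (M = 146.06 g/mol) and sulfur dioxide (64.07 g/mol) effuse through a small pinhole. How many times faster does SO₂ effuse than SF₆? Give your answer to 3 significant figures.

1.51

Using Graham's law: rate_SO₂/rate_SF₆ = √(M_SF₆/M_SO₂) = √(146.06/64.07) = √2.280 = 1.51.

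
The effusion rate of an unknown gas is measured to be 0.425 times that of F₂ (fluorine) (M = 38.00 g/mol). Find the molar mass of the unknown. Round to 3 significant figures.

210 g/mol

Using Graham's law: rate_X/rate_F₂ = √(M_F₂/M_X).
0.425 = √(38.00/M_X)
M_X = 38.00 / 0.425² = 38.00 / 0.1806 = 210 g/mol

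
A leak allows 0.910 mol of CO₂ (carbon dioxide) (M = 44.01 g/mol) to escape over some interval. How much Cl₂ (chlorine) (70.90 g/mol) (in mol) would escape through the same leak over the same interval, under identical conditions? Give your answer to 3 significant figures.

Using Graham's law: rate_Cl₂/rate_CO₂ = √(M_CO₂/M_Cl₂) = √(44.01/70.90) = √0.6207 = 0.7879.
So the amount for Cl₂ is 0.910 × 0.7879 = 0.717 mol.

0.717 mol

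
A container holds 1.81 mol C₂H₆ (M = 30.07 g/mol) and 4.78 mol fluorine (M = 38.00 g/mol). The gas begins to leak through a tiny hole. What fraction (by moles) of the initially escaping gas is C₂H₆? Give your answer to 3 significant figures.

Effusion rate of each component ∝ n_i/√M_i (partial pressure × 1/√M).
Mole fraction of C₂H₆ in the effusate = (n_C₂H₆/√M_C₂H₆) / (n_C₂H₆/√M_C₂H₆ + n_F₂/√M_F₂)
= (1.81/√30.07) / (1.81/√30.07 + 4.78/√38.00) = 0.3301/(0.3301 + 0.7754) = 0.299.

0.299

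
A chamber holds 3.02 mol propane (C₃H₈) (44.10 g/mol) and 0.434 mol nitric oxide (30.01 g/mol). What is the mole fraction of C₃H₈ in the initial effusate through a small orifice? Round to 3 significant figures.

0.852

Each component's effusion rate ∝ (its partial pressure)·(1/√M) ∝ n_i/√M_i.
Mole fraction of C₃H₈ in the effusate = (n_C₃H₈/√M_C₃H₈) / (n_C₃H₈/√M_C₃H₈ + n_NO/√M_NO)
= (3.02/√44.10) / (3.02/√44.10 + 0.434/√30.01) = 0.4548/(0.4548 + 0.07922) = 0.852.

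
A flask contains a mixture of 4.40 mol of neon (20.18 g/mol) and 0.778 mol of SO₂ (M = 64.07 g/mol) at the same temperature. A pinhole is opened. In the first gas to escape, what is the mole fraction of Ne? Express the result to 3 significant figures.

The effusion rate of species i is ∝ p_i/√M_i ∝ n_i/√M_i.
So x_Ne in the escaping gas = (n_Ne/√M_Ne) / Σ(n_i/√M_i)
= (4.40/√20.18) / (4.40/√20.18 + 0.778/√64.07) = 0.9795/(0.9795 + 0.09720) = 0.910.

0.910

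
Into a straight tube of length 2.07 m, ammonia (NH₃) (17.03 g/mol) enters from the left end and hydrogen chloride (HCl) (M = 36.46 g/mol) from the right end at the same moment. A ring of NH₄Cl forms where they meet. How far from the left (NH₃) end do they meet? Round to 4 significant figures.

Graham's law gives d_NH₃/d_HCl = rate_NH₃/rate_HCl = √(M_HCl/M_NH₃) = √(36.46/17.03) = 1.463.
With d_NH₃ + d_HCl = 2.07 m, d_HCl = 2.07/(1 + 1.463) = 0.8404 m.
d_NH₃ = 2.07 − 0.8404 = 1.230 m.

1.230 m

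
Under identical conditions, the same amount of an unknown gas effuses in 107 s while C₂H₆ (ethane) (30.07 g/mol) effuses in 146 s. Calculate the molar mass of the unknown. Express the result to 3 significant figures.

Using Graham's law: t_X/t_C₂H₆ = √(M_X/M_C₂H₆).
107/146 = 0.7329 = √(M_X/30.07)
M_X = 30.07 × 0.7329² = 30.07 × 0.5371 = 16.2 g/mol

16.2 g/mol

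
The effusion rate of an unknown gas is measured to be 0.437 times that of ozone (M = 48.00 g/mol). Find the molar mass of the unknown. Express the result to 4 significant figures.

251.3 g/mol

Graham's law gives rate_X/rate_O₃ = √(M_O₃/M_X).
0.437 = √(48.00/M_X)
M_X = 48.00 / 0.437² = 48.00 / 0.1910 = 251.3 g/mol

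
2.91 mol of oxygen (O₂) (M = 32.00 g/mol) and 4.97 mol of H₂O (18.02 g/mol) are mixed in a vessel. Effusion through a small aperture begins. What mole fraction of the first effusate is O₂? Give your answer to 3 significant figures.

0.305

Rate_i ∝ x_i/√M_i (Graham's law weighted by mole fraction), so the effusate composition follows n_i/√M_i.
So x_O₂ in the escaping gas = (n_O₂/√M_O₂) / Σ(n_i/√M_i)
= (2.91/√32.00) / (2.91/√32.00 + 4.97/√18.02) = 0.5144/(0.5144 + 1.171) = 0.305.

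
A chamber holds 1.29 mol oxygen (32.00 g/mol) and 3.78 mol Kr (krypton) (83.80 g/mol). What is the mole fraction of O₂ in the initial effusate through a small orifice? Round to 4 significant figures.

The effusion rate of species i is ∝ p_i/√M_i ∝ n_i/√M_i.
Mole fraction of O₂ in the effusate = (n_O₂/√M_O₂) / (n_O₂/√M_O₂ + n_Kr/√M_Kr)
= (1.29/√32.00) / (1.29/√32.00 + 3.78/√83.80) = 0.2280/(0.2280 + 0.4129) = 0.3558.

0.3558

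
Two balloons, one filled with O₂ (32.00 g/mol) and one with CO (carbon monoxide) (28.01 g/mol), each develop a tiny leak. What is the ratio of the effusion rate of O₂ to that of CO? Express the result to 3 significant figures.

0.936

Since effusion rate ∝ 1/√M, rate_O₂/rate_CO = √(M_CO/M_O₂) = √(28.01/32.00) = √0.8753 = 0.936.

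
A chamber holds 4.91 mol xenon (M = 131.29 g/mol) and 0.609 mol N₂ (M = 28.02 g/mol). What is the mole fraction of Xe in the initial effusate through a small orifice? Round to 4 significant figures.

Effusion rate of each component ∝ n_i/√M_i (partial pressure × 1/√M).
x_Xe(eff) = (n_Xe/√M_Xe) / (n_Xe/√M_Xe + n_N₂/√M_N₂)
= (4.91/√131.29) / (4.91/√131.29 + 0.609/√28.02) = 0.4285/(0.4285 + 0.1150) = 0.7883.

0.7883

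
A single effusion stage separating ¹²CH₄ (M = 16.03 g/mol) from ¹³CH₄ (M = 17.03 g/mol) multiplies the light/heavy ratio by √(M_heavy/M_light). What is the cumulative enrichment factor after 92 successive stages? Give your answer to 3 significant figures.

The single-stage factor is √(M_heavy/M_light), so 92 stages give [√(17.03/16.03)]^92 = (17.03/16.03)^(92/2).
= 1.06238^46 = 16.2.

16.2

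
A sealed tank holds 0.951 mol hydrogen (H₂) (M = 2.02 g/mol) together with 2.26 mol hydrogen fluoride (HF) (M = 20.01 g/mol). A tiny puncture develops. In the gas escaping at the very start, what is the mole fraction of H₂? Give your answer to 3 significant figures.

Each component's effusion rate ∝ (its partial pressure)·(1/√M) ∝ n_i/√M_i.
Mole fraction of H₂ in the effusate = (n_H₂/√M_H₂) / (n_H₂/√M_H₂ + n_HF/√M_HF)
= (0.951/√2.02) / (0.951/√2.02 + 2.26/√20.01) = 0.6691/(0.6691 + 0.5052) = 0.570.

0.570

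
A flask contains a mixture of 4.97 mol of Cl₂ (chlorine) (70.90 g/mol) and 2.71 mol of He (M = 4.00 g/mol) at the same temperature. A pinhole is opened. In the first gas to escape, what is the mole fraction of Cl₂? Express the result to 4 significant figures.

Each component's effusion rate ∝ (its partial pressure)·(1/√M) ∝ n_i/√M_i.
So x_Cl₂ in the escaping gas = (n_Cl₂/√M_Cl₂) / Σ(n_i/√M_i)
= (4.97/√70.90) / (4.97/√70.90 + 2.71/√4.00) = 0.5902/(0.5902 + 1.355) = 0.3034.

0.3034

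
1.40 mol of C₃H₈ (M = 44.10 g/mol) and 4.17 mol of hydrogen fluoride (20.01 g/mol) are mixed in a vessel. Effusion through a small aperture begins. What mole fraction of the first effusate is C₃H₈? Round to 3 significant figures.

Each component's effusion rate ∝ (its partial pressure)·(1/√M) ∝ n_i/√M_i.
x_C₃H₈(eff) = (n_C₃H₈/√M_C₃H₈) / (n_C₃H₈/√M_C₃H₈ + n_HF/√M_HF)
= (1.40/√44.10) / (1.40/√44.10 + 4.17/√20.01) = 0.2108/(0.2108 + 0.9322) = 0.184.

0.184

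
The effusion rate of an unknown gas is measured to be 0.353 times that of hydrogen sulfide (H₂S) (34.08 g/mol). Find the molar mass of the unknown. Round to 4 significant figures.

273.5 g/mol

By Graham's law, rate_X/rate_H₂S = √(M_H₂S/M_X).
0.353 = √(34.08/M_X)
M_X = 34.08 / 0.353² = 34.08 / 0.1246 = 273.5 g/mol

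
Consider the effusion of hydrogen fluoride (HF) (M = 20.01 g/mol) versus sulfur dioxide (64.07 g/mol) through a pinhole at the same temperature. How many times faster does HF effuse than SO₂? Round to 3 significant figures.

1.79

Graham's law gives rate_HF/rate_SO₂ = √(M_SO₂/M_HF) = √(64.07/20.01) = √3.202 = 1.79.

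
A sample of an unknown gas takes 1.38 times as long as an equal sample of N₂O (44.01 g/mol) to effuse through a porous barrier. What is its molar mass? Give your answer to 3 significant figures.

83.8 g/mol

Using Graham's law: t_X/t_N₂O = √(M_X/M_N₂O).
1.38 = √(M_X/44.01)
M_X = 44.01 × 1.38² = 44.01 × 1.904 = 83.8 g/mol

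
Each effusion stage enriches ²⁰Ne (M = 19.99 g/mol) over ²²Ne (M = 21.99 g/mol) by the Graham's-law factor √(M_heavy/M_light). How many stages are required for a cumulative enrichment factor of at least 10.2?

49

Per stage α = (21.99/19.99)^(1/2) = 1.10005^0.5, giving ln α = 0.04768.
Need α^N ≥ 10.2 ⇒ N ≥ ln(10.2) / ln α = 2.322 / 0.04768 = 48.71.
Rounding up, N = 49 stages.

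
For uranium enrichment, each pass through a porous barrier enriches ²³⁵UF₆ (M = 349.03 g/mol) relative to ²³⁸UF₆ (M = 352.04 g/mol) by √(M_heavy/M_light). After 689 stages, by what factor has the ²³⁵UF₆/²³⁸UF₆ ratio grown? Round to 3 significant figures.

19.3

The single-stage factor is √(M_heavy/M_light), so 689 stages give [√(352.04/349.03)]^689 = (352.04/349.03)^(689/2).
= 1.00862^(689/2) = 19.3.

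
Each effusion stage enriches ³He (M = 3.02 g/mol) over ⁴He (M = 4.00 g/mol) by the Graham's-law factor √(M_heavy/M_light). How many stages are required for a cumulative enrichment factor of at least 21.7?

22

Per stage α = (4.00/3.02)^(1/2) = 1.32450^0.5, giving ln α = 0.1405.
Need α^N ≥ 21.7 ⇒ N ≥ ln(21.7) / ln α = 3.077 / 0.1405 = 21.90.
Rounding up, N = 22 stages.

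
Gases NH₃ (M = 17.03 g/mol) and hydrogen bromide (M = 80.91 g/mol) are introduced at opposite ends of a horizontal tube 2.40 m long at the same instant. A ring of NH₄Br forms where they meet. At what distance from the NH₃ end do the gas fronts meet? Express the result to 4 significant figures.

1.645 m

In equal time, each gas travels a distance ∝ its rate ∝ 1/√M, so d_NH₃/d_HBr = √(M_HBr/M_NH₃) = √(80.91/17.03) = 2.180.
With d_NH₃ + d_HBr = 2.40 m, d_HBr = 2.40/(1 + 2.180) = 0.7548 m.
d_NH₃ = 2.40 − 0.7548 = 1.645 m.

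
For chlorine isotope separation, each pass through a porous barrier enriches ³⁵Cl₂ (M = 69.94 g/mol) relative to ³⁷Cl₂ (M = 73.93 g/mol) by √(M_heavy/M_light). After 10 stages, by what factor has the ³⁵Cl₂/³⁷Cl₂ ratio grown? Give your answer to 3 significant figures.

1.32

After 10 stages the ratio has grown by (√(73.93/69.94))^10 = (73.93/69.94)^(10/2).
= 1.05705^5 = 1.32.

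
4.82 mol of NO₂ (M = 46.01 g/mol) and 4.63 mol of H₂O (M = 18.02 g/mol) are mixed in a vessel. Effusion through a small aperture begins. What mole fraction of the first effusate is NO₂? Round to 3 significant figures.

0.394

Each component's effusion rate ∝ (its partial pressure)·(1/√M) ∝ n_i/√M_i.
So x_NO₂ in the escaping gas = (n_NO₂/√M_NO₂) / Σ(n_i/√M_i)
= (4.82/√46.01) / (4.82/√46.01 + 4.63/√18.02) = 0.7106/(0.7106 + 1.091) = 0.394.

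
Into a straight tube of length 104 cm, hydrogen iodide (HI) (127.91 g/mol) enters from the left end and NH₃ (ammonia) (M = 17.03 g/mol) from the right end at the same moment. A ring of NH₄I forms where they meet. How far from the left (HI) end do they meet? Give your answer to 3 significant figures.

The fronts meet when d_HI + d_NH₃ = L with d_HI/d_NH₃ = √(M_NH₃/M_HI) (Graham's law). Here √(M_NH₃/M_HI) = √(17.03/127.91) = 0.3649.
With d_HI + d_NH₃ = 104 cm, d_NH₃ = 104/(1 + 0.3649) = 76.20 cm.
d_HI = 104 − 76.20 = 27.8 cm.

27.8 cm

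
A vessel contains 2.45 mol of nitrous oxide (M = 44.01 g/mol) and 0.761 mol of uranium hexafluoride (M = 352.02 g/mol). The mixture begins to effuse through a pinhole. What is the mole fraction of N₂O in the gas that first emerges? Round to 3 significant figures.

Each component's effusion rate ∝ (its partial pressure)·(1/√M) ∝ n_i/√M_i.
Mole fraction of N₂O in the effusate = (n_N₂O/√M_N₂O) / (n_N₂O/√M_N₂O + n_UF₆/√M_UF₆)
= (2.45/√44.01) / (2.45/√44.01 + 0.761/√352.02) = 0.3693/(0.3693 + 0.04056) = 0.901.

0.901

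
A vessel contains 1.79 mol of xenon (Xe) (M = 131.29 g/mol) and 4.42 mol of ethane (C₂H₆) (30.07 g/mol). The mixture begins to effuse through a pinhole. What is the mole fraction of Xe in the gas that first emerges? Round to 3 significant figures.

0.162

Each component's effusion rate ∝ (its partial pressure)·(1/√M) ∝ n_i/√M_i.
Mole fraction of Xe in the effusate = (n_Xe/√M_Xe) / (n_Xe/√M_Xe + n_C₂H₆/√M_C₂H₆)
= (1.79/√131.29) / (1.79/√131.29 + 4.42/√30.07) = 0.1562/(0.1562 + 0.8060) = 0.162.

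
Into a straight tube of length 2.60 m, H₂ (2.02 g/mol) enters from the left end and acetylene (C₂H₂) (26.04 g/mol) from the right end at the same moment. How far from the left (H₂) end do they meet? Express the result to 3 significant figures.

2.03 m

In equal time, each gas travels a distance ∝ its rate ∝ 1/√M, so d_H₂/d_C₂H₂ = √(M_C₂H₂/M_H₂) = √(26.04/2.02) = 3.590.
With d_H₂ + d_C₂H₂ = 2.60 m, d_C₂H₂ = 2.60/(1 + 3.590) = 0.5664 m.
d_H₂ = 2.60 − 0.5664 = 2.03 m.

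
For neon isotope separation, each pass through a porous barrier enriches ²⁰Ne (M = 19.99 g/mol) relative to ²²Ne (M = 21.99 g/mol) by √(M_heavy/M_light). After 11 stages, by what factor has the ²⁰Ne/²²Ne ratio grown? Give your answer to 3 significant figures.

The single-stage factor is √(M_heavy/M_light), so 11 stages give [√(21.99/19.99)]^11 = (21.99/19.99)^(11/2).
= 1.10005^(11/2) = 1.69.

1.69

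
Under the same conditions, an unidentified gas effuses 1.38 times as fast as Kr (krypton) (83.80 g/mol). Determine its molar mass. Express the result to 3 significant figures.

Using Graham's law: rate_X/rate_Kr = √(M_Kr/M_X).
1.38 = √(83.80/M_X)
M_X = 83.80 / 1.38² = 83.80 / 1.904 = 44.0 g/mol

44.0 g/mol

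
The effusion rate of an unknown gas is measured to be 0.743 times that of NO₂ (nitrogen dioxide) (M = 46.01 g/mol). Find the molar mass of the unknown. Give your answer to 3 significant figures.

Graham's law gives rate_X/rate_NO₂ = √(M_NO₂/M_X).
0.743 = √(46.01/M_X)
M_X = 46.01 / 0.743² = 46.01 / 0.5520 = 83.3 g/mol

83.3 g/mol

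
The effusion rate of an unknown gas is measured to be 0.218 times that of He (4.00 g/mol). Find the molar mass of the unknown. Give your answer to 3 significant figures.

84.2 g/mol

Using Graham's law: rate_X/rate_He = √(M_He/M_X).
0.218 = √(4.00/M_X)
M_X = 4.00 / 0.218² = 4.00 / 0.04752 = 84.2 g/mol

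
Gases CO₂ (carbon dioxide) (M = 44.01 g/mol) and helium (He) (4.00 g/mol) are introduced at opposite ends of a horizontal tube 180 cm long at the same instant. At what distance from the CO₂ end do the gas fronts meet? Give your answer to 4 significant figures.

Graham's law gives d_CO₂/d_He = rate_CO₂/rate_He = √(M_He/M_CO₂) = √(4.00/44.01) = 0.3015.
With d_CO₂ + d_He = 180 cm, d_He = 180/(1 + 0.3015) = 138.3 cm.
d_CO₂ = 180 − 138.3 = 41.70 cm.

41.70 cm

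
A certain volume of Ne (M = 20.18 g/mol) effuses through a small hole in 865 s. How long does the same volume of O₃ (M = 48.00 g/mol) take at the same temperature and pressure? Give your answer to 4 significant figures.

Graham's law gives t_O₃/t_Ne = √(M_O₃/M_Ne) = √(48.00/20.18) = √2.379 = 1.542.
So the time for O₃ is 865 × 1.542 = 1334 s.

1334 s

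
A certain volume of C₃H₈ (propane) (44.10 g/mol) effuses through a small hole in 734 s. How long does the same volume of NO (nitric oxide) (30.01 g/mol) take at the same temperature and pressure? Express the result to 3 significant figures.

605 s

By Graham's law, t_NO/t_C₃H₈ = √(M_NO/M_C₃H₈) = √(30.01/44.10) = √0.6805 = 0.8249.
So the time for NO is 734 × 0.8249 = 605 s.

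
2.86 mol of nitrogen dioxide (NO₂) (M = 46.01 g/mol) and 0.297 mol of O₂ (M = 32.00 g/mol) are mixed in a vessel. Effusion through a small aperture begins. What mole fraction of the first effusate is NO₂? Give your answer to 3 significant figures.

Effusion rate of each component ∝ n_i/√M_i (partial pressure × 1/√M).
Mole fraction of NO₂ in the effusate = (n_NO₂/√M_NO₂) / (n_NO₂/√M_NO₂ + n_O₂/√M_O₂)
= (2.86/√46.01) / (2.86/√46.01 + 0.297/√32.00) = 0.4216/(0.4216 + 0.05250) = 0.889.

0.889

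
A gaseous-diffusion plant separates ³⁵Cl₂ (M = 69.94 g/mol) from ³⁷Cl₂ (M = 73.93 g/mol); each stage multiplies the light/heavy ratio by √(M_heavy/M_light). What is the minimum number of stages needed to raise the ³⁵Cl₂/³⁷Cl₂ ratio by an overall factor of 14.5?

Single-stage factor α = √(73.93/69.94), so ln α = ½ ln(1.05705) = 0.02774.
Need α^N ≥ 14.5 ⇒ N ≥ ln(14.5) / ln α = 2.674 / 0.02774 = 96.40.
So at least 97 stages are needed.

97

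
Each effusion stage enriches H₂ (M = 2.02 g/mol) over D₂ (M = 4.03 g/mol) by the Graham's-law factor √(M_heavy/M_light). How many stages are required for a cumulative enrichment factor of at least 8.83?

With α = √(4.03/2.02) per stage, ln α = ½ ln(1.99505) = 0.3453.
Need α^N ≥ 8.83 ⇒ N ≥ ln(8.83) / ln α = 2.178 / 0.3453 = 6.31.
Minimum whole number of stages: N = 7.

7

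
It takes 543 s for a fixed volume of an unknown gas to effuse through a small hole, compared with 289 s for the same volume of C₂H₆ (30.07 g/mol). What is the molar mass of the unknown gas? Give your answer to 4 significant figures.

106.2 g/mol

From Graham's law, t_X/t_C₂H₆ = √(M_X/M_C₂H₆).
543/289 = 1.879 = √(M_X/30.07)
M_X = 30.07 × 1.879² = 30.07 × 3.530 = 106.2 g/mol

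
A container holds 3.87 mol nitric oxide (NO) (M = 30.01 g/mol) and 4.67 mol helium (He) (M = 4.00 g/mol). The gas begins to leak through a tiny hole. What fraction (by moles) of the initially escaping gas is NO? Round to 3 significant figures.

0.232

Rate_i ∝ x_i/√M_i (Graham's law weighted by mole fraction), so the effusate composition follows n_i/√M_i.
So x_NO in the escaping gas = (n_NO/√M_NO) / Σ(n_i/√M_i)
= (3.87/√30.01) / (3.87/√30.01 + 4.67/√4.00) = 0.7064/(0.7064 + 2.335) = 0.232.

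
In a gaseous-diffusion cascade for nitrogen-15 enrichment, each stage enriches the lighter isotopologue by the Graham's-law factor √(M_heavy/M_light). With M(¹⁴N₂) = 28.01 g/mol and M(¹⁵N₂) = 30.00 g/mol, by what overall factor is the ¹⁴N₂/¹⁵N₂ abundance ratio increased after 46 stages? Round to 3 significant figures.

4.85

After 46 stages the ratio has grown by (√(30.00/28.01))^46 = (30.00/28.01)^(46/2).
= 1.07105^23 = 4.85.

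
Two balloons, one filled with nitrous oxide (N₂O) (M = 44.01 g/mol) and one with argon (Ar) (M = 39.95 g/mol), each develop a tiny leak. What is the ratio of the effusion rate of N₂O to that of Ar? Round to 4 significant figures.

0.9528

Graham's law gives rate_N₂O/rate_Ar = √(M_Ar/M_N₂O) = √(39.95/44.01) = √0.9077 = 0.9528.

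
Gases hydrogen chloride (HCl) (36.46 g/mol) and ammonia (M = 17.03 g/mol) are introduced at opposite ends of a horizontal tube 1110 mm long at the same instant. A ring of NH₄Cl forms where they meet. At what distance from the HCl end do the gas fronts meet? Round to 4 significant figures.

The fronts meet when d_HCl + d_NH₃ = L with d_HCl/d_NH₃ = √(M_NH₃/M_HCl) (Graham's law). Here √(M_NH₃/M_HCl) = √(17.03/36.46) = 0.6834.
With d_HCl + d_NH₃ = 1110 mm, d_NH₃ = 1110/(1 + 0.6834) = 659.4 mm.
d_HCl = 1110 − 659.4 = 450.6 mm.

450.6 mm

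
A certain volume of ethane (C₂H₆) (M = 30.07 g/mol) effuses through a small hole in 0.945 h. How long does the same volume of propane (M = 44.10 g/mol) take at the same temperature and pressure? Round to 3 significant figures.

By Graham's law, t_C₃H₈/t_C₂H₆ = √(M_C₃H₈/M_C₂H₆) = √(44.10/30.07) = √1.467 = 1.211.
So the time for C₃H₈ is 0.945 × 1.211 = 1.14 h.

1.14 h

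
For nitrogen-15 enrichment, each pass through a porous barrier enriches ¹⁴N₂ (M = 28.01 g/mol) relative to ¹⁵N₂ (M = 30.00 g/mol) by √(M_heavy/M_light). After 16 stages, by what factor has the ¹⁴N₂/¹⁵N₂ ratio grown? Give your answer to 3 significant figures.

Each stage multiplies the ratio by α = √(30.00/28.01), so after 16 stages the overall factor is α^16 = (30.00/28.01)^(16/2).
= 1.07105^8 = 1.73.

1.73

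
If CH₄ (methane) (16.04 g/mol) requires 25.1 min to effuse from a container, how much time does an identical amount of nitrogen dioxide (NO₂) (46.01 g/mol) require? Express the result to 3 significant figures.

42.5 min

Since effusion rate ∝ 1/√M, t_NO₂/t_CH₄ = √(M_NO₂/M_CH₄) = √(46.01/16.04) = √2.868 = 1.694.
So the time for NO₂ is 25.1 × 1.694 = 42.5 min.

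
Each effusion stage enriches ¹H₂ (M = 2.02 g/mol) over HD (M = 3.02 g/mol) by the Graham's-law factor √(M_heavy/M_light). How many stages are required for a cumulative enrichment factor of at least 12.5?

Single-stage factor α = √(3.02/2.02), so ln α = ½ ln(1.49505) = 0.2011.
Need α^N ≥ 12.5 ⇒ N ≥ ln(12.5) / ln α = 2.526 / 0.2011 = 12.56.
So at least 13 stages are needed.

13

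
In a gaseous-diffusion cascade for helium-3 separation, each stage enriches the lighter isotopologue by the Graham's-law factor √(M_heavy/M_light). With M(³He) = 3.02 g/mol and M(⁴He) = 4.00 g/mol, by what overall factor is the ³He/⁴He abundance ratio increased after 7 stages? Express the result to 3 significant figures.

2.67

Each stage multiplies the ratio by α = √(4.00/3.02), so after 7 stages the overall factor is α^7 = (4.00/3.02)^(7/2).
= 1.32450^(7/2) = 2.67.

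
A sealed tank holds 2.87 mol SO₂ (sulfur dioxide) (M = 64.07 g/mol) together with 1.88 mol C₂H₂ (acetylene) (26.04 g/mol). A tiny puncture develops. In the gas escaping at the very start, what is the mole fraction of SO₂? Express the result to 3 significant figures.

Rate_i ∝ x_i/√M_i (Graham's law weighted by mole fraction), so the effusate composition follows n_i/√M_i.
Mole fraction of SO₂ in the effusate = (n_SO₂/√M_SO₂) / (n_SO₂/√M_SO₂ + n_C₂H₂/√M_C₂H₂)
= (2.87/√64.07) / (2.87/√64.07 + 1.88/√26.04) = 0.3586/(0.3586 + 0.3684) = 0.493.

0.493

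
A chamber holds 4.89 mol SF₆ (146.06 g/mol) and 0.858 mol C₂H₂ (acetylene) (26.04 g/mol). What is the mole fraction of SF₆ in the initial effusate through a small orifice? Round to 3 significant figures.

0.706

The effusion rate of species i is ∝ p_i/√M_i ∝ n_i/√M_i.
x_SF₆(eff) = (n_SF₆/√M_SF₆) / (n_SF₆/√M_SF₆ + n_C₂H₂/√M_C₂H₂)
= (4.89/√146.06) / (4.89/√146.06 + 0.858/√26.04) = 0.4046/(0.4046 + 0.1681) = 0.706.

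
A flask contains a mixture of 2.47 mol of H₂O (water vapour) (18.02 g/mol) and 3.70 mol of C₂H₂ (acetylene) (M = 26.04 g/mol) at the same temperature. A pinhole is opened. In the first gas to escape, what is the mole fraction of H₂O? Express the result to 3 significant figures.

0.445

Rate_i ∝ x_i/√M_i (Graham's law weighted by mole fraction), so the effusate composition follows n_i/√M_i.
x_H₂O(eff) = (n_H₂O/√M_H₂O) / (n_H₂O/√M_H₂O + n_C₂H₂/√M_C₂H₂)
= (2.47/√18.02) / (2.47/√18.02 + 3.70/√26.04) = 0.5819/(0.5819 + 0.7251) = 0.445.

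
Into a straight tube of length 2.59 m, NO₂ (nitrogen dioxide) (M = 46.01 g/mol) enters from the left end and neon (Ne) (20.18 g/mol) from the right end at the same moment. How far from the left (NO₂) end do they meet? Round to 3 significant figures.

1.03 m

Distances travelled in equal time are proportional to diffusion rates, so d_NO₂/d_Ne = √(M_Ne/M_NO₂) = √(20.18/46.01) = 0.6623.
With d_NO₂ + d_Ne = 2.59 m, d_Ne = 2.59/(1 + 0.6623) = 1.558 m.
d_NO₂ = 2.59 − 1.558 = 1.03 m.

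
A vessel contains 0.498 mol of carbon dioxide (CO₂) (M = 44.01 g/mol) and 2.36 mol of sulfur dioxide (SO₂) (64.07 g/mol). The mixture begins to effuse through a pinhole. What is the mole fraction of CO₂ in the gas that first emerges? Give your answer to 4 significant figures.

Each component's effusion rate ∝ (its partial pressure)·(1/√M) ∝ n_i/√M_i.
Mole fraction of CO₂ in the effusate = (n_CO₂/√M_CO₂) / (n_CO₂/√M_CO₂ + n_SO₂/√M_SO₂)
= (0.498/√44.01) / (0.498/√44.01 + 2.36/√64.07) = 0.07507/(0.07507 + 0.2948) = 0.2029.

0.2029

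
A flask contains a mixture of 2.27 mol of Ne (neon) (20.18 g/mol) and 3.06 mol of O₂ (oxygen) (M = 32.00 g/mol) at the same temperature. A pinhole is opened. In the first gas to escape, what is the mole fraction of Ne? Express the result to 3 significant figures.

Rate_i ∝ x_i/√M_i (Graham's law weighted by mole fraction), so the effusate composition follows n_i/√M_i.
x_Ne(eff) = (n_Ne/√M_Ne) / (n_Ne/√M_Ne + n_O₂/√M_O₂)
= (2.27/√20.18) / (2.27/√20.18 + 3.06/√32.00) = 0.5053/(0.5053 + 0.5409) = 0.483.

0.483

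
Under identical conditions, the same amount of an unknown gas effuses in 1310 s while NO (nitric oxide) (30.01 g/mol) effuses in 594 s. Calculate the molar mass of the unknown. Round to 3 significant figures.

146 g/mol

Using Graham's law: t_X/t_NO = √(M_X/M_NO).
1310/594 = 2.205 = √(M_X/30.01)
M_X = 30.01 × 2.205² = 30.01 × 4.864 = 146 g/mol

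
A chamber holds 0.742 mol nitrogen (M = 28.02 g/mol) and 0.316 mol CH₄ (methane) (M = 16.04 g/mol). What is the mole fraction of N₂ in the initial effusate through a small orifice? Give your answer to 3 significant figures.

Effusion rate of each component ∝ n_i/√M_i (partial pressure × 1/√M).
So x_N₂ in the escaping gas = (n_N₂/√M_N₂) / Σ(n_i/√M_i)
= (0.742/√28.02) / (0.742/√28.02 + 0.316/√16.04) = 0.1402/(0.1402 + 0.07890) = 0.640.

0.640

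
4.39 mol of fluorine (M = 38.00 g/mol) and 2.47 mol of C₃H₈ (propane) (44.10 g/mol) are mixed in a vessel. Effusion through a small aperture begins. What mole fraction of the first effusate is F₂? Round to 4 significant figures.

Each component's effusion rate ∝ (its partial pressure)·(1/√M) ∝ n_i/√M_i.
So x_F₂ in the escaping gas = (n_F₂/√M_F₂) / Σ(n_i/√M_i)
= (4.39/√38.00) / (4.39/√38.00 + 2.47/√44.10) = 0.7122/(0.7122 + 0.3719) = 0.6569.

0.6569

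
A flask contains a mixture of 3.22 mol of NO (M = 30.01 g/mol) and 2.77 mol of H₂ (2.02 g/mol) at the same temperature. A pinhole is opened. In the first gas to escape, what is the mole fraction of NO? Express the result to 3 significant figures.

0.232

Rate_i ∝ x_i/√M_i (Graham's law weighted by mole fraction), so the effusate composition follows n_i/√M_i.
So x_NO in the escaping gas = (n_NO/√M_NO) / Σ(n_i/√M_i)
= (3.22/√30.01) / (3.22/√30.01 + 2.77/√2.02) = 0.5878/(0.5878 + 1.949) = 0.232.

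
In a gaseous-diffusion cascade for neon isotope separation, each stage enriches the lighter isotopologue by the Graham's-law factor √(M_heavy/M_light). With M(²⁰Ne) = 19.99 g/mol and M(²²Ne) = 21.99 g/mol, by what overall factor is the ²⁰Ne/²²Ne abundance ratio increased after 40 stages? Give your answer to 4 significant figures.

6.734

After 40 stages the ratio has grown by (√(21.99/19.99))^40 = (21.99/19.99)^(40/2).
= 1.10005^20 = 6.734.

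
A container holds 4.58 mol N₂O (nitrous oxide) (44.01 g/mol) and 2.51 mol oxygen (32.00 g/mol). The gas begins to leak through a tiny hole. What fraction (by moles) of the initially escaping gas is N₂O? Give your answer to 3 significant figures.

0.609

Each component's effusion rate ∝ (its partial pressure)·(1/√M) ∝ n_i/√M_i.
So x_N₂O in the escaping gas = (n_N₂O/√M_N₂O) / Σ(n_i/√M_i)
= (4.58/√44.01) / (4.58/√44.01 + 2.51/√32.00) = 0.6904/(0.6904 + 0.4437) = 0.609.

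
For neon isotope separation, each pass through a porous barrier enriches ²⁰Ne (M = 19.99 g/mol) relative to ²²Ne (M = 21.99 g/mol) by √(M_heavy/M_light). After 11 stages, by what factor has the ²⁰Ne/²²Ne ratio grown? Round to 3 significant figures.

1.69

After 11 stages the ratio has grown by (√(21.99/19.99))^11 = (21.99/19.99)^(11/2).
= 1.10005^(11/2) = 1.69.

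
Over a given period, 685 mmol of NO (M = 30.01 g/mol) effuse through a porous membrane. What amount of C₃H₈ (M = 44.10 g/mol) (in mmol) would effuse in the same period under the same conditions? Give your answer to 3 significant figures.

Using Graham's law: rate_C₃H₈/rate_NO = √(M_NO/M_C₃H₈) = √(30.01/44.10) = √0.6805 = 0.8249.
So the amount for C₃H₈ is 685 × 0.8249 = 565 mmol.

565 mmol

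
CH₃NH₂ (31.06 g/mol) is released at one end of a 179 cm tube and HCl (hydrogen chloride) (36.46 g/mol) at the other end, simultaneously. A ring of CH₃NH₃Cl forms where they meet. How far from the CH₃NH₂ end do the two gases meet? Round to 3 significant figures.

In equal time, each gas travels a distance ∝ its rate ∝ 1/√M, so d_CH₃NH₂/d_HCl = √(M_HCl/M_CH₃NH₂) = √(36.46/31.06) = 1.083.
With d_CH₃NH₂ + d_HCl = 179 cm, d_HCl = 179/(1 + 1.083) = 85.92 cm.
d_CH₃NH₂ = 179 − 85.92 = 93.1 cm.

93.1 cm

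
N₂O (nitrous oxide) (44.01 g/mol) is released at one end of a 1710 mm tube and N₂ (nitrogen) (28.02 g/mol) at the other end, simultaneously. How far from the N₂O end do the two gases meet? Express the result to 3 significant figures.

Distances travelled in equal time are proportional to diffusion rates, so d_N₂O/d_N₂ = √(M_N₂/M_N₂O) = √(28.02/44.01) = 0.7979.
With d_N₂O + d_N₂ = 1710 mm, d_N₂ = 1710/(1 + 0.7979) = 951.1 mm.
d_N₂O = 1710 − 951.1 = 759 mm.

759 mm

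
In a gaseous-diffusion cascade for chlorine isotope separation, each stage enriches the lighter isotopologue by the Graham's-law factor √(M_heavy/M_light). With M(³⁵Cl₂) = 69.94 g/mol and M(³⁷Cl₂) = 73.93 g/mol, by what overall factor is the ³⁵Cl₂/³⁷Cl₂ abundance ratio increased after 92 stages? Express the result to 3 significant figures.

12.8

Each stage multiplies the ratio by α = √(73.93/69.94), so after 92 stages the overall factor is α^92 = (73.93/69.94)^(92/2).
= 1.05705^46 = 12.8.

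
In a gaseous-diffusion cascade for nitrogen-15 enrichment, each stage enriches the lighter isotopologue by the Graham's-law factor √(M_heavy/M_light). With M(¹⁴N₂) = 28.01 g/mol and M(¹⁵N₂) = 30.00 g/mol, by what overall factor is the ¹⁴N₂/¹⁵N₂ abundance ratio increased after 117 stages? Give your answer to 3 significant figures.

55.4

After 117 stages the ratio has grown by (√(30.00/28.01))^117 = (30.00/28.01)^(117/2).
= 1.07105^(117/2) = 55.4.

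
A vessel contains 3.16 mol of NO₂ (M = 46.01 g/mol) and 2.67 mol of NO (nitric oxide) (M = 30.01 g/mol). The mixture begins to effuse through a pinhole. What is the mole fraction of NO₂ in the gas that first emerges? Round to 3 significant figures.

Rate_i ∝ x_i/√M_i (Graham's law weighted by mole fraction), so the effusate composition follows n_i/√M_i.
So x_NO₂ in the escaping gas = (n_NO₂/√M_NO₂) / Σ(n_i/√M_i)
= (3.16/√46.01) / (3.16/√46.01 + 2.67/√30.01) = 0.4659/(0.4659 + 0.4874) = 0.489.

0.489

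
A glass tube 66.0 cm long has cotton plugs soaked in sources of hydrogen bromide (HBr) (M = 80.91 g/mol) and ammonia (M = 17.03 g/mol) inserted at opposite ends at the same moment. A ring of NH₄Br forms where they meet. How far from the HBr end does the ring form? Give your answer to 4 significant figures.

Graham's law gives d_HBr/d_NH₃ = rate_HBr/rate_NH₃ = √(M_NH₃/M_HBr) = √(17.03/80.91) = 0.4588.
With d_HBr + d_NH₃ = 66.0 cm, d_NH₃ = 66.0/(1 + 0.4588) = 45.24 cm.
d_HBr = 66.0 − 45.24 = 20.76 cm.

20.76 cm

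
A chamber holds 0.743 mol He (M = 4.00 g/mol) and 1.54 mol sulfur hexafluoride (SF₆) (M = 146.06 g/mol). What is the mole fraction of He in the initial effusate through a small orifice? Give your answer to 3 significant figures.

The effusion rate of species i is ∝ p_i/√M_i ∝ n_i/√M_i.
x_He(eff) = (n_He/√M_He) / (n_He/√M_He + n_SF₆/√M_SF₆)
= (0.743/√4.00) / (0.743/√4.00 + 1.54/√146.06) = 0.3715/(0.3715 + 0.1274) = 0.745.

0.745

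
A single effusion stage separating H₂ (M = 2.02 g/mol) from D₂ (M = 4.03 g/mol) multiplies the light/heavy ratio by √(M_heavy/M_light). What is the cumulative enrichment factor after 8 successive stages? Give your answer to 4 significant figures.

15.84

After 8 stages the ratio has grown by (√(4.03/2.02))^8 = (4.03/2.02)^(8/2).
= 1.99505^4 = 15.84.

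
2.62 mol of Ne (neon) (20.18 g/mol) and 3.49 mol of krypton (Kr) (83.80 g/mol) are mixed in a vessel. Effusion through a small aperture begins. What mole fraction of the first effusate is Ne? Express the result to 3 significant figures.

The effusion rate of species i is ∝ p_i/√M_i ∝ n_i/√M_i.
x_Ne(eff) = (n_Ne/√M_Ne) / (n_Ne/√M_Ne + n_Kr/√M_Kr)
= (2.62/√20.18) / (2.62/√20.18 + 3.49/√83.80) = 0.5832/(0.5832 + 0.3812) = 0.605.

0.605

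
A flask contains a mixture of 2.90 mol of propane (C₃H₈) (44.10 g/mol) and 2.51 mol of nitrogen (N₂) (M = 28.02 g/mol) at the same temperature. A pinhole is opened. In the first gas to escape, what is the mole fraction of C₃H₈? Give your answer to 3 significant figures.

The effusion rate of species i is ∝ p_i/√M_i ∝ n_i/√M_i.
So x_C₃H₈ in the escaping gas = (n_C₃H₈/√M_C₃H₈) / Σ(n_i/√M_i)
= (2.90/√44.10) / (2.90/√44.10 + 2.51/√28.02) = 0.4367/(0.4367 + 0.4742) = 0.479.

0.479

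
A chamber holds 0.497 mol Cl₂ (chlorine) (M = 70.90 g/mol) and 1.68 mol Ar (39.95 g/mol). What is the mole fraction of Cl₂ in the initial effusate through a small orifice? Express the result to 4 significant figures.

The effusion rate of species i is ∝ p_i/√M_i ∝ n_i/√M_i.
Mole fraction of Cl₂ in the effusate = (n_Cl₂/√M_Cl₂) / (n_Cl₂/√M_Cl₂ + n_Ar/√M_Ar)
= (0.497/√70.90) / (0.497/√70.90 + 1.68/√39.95) = 0.05902/(0.05902 + 0.2658) = 0.1817.

0.1817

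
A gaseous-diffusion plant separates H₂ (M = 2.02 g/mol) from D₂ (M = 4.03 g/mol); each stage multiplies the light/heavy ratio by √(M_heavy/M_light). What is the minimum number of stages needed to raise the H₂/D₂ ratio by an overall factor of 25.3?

10

Single-stage factor α = √(4.03/2.02), so ln α = ½ ln(1.99505) = 0.3453.
Need α^N ≥ 25.3 ⇒ N ≥ ln(25.3) / ln α = 3.231 / 0.3453 = 9.36.
So at least 10 stages are needed.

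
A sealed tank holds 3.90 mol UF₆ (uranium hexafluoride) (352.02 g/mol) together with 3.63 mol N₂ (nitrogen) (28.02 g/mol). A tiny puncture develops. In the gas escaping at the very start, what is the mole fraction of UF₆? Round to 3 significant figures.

0.233

Rate_i ∝ x_i/√M_i (Graham's law weighted by mole fraction), so the effusate composition follows n_i/√M_i.
Mole fraction of UF₆ in the effusate = (n_UF₆/√M_UF₆) / (n_UF₆/√M_UF₆ + n_N₂/√M_N₂)
= (3.90/√352.02) / (3.90/√352.02 + 3.63/√28.02) = 0.2079/(0.2079 + 0.6858) = 0.233.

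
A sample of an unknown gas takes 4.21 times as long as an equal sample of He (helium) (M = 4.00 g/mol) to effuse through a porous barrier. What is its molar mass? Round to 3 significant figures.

70.9 g/mol

By Graham's law, t_X/t_He = √(M_X/M_He).
4.21 = √(M_X/4.00)
M_X = 4.00 × 4.21² = 4.00 × 17.72 = 70.9 g/mol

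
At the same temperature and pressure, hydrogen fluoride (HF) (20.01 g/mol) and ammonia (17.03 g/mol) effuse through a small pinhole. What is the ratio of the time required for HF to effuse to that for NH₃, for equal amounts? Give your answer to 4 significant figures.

From Graham's law, t_HF/t_NH₃ = √(M_HF/M_NH₃) = √(20.01/17.03) = √1.175 = 1.084.

1.084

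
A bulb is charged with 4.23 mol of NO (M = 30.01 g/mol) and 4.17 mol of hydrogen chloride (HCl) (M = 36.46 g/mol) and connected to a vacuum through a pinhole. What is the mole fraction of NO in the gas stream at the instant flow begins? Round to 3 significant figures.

0.528

Effusion rate of each component ∝ n_i/√M_i (partial pressure × 1/√M).
So x_NO in the escaping gas = (n_NO/√M_NO) / Σ(n_i/√M_i)
= (4.23/√30.01) / (4.23/√30.01 + 4.17/√36.46) = 0.7722/(0.7722 + 0.6906) = 0.528.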